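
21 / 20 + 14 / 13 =553 / 260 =2.13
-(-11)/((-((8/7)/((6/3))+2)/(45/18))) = -385/36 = -10.69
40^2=1600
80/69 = 1.16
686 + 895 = 1581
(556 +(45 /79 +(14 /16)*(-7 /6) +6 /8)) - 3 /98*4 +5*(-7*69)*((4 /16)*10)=-5481.32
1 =1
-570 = -570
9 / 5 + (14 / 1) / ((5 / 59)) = 167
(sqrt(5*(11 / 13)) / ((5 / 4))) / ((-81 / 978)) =-1304*sqrt(715) / 1755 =-19.87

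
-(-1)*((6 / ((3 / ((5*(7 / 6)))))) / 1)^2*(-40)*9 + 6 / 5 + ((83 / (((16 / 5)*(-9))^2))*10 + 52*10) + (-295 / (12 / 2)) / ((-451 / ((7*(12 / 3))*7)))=-48456.43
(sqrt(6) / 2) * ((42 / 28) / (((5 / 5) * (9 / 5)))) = 5 * sqrt(6) / 12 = 1.02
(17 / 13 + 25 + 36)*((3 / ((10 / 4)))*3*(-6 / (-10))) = 8748 / 65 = 134.58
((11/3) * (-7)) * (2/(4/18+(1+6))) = -7.11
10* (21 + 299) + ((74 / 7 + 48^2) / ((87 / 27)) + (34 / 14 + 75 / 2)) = 3958.24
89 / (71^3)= 0.00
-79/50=-1.58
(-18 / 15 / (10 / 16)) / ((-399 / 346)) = 5536 / 3325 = 1.66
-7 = -7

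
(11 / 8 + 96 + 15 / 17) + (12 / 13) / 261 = 15114097 / 153816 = 98.26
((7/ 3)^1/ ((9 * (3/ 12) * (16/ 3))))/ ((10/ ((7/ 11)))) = 49/ 3960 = 0.01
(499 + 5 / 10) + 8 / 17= 16999 / 34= 499.97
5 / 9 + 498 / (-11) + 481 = 43192 / 99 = 436.28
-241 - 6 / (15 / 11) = -1227 / 5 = -245.40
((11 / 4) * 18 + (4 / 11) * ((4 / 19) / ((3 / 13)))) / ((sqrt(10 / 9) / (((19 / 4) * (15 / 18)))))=62489 * sqrt(10) / 1056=187.13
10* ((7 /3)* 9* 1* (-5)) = -1050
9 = 9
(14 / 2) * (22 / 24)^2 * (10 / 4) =4235 / 288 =14.70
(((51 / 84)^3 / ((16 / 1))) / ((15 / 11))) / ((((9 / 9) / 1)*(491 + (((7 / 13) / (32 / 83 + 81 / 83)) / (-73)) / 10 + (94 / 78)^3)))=8814817379511 / 423433856830111232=0.00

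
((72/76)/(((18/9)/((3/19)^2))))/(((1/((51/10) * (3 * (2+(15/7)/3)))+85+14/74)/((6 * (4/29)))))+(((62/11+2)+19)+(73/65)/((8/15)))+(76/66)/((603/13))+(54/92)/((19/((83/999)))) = 105689032572107510155/3673630749818147976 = 28.77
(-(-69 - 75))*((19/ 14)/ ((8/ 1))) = 24.43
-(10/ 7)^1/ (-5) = 2/ 7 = 0.29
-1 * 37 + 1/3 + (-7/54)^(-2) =3358/147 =22.84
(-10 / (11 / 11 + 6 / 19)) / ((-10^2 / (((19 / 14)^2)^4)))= 322687697779 / 368947264000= 0.87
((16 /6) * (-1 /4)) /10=-1 /15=-0.07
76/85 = 0.89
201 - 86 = 115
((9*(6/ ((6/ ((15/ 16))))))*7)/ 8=945/ 128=7.38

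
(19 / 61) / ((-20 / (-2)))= 19 / 610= 0.03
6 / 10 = 3 / 5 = 0.60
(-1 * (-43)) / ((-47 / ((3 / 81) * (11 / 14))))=-473 / 17766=-0.03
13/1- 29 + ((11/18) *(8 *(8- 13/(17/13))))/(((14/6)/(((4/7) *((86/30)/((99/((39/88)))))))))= -600878/37485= -16.03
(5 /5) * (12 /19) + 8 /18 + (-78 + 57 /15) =-62521 /855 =-73.12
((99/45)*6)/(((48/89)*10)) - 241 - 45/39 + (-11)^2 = -617273/5200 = -118.71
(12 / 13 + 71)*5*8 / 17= 2200 / 13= 169.23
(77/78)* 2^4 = 616/39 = 15.79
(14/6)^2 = 49/9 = 5.44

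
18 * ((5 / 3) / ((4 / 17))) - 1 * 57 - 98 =-55 / 2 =-27.50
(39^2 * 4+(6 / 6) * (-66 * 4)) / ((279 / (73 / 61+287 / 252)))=2487565 / 51057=48.72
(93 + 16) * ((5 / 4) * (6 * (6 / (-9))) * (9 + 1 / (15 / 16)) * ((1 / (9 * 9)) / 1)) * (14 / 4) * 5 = -1185.32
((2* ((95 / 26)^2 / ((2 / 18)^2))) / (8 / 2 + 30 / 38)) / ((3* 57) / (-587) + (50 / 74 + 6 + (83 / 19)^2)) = 108901248216525 / 6141732003134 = 17.73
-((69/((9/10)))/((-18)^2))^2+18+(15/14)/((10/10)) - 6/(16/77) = -32603051/3306744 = -9.86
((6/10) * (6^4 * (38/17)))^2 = 21828289536/7225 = 3021216.54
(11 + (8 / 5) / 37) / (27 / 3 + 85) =2043 / 17390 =0.12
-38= -38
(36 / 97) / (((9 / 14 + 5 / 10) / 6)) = 189 / 97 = 1.95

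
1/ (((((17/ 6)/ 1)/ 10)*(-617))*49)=-60/ 513961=-0.00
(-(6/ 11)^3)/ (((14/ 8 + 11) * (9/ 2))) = -64/ 22627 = -0.00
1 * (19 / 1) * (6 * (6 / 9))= 76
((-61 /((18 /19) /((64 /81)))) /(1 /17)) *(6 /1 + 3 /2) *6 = -3152480 /81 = -38919.51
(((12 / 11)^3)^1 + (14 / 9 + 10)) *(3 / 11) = 153976 / 43923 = 3.51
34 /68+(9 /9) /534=134 /267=0.50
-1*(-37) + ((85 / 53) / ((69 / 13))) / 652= 88222573 / 2384364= 37.00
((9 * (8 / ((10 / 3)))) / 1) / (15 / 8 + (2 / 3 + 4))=2592 / 785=3.30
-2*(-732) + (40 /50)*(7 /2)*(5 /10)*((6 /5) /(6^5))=47433607 /32400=1464.00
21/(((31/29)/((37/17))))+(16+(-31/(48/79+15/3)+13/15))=189438073/3501915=54.10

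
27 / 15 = 9 / 5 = 1.80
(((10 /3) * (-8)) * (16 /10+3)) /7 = -368 /21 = -17.52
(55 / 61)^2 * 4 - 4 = -2784 / 3721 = -0.75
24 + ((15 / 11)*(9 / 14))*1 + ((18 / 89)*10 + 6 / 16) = 1495275 / 54824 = 27.27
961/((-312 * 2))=-961/624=-1.54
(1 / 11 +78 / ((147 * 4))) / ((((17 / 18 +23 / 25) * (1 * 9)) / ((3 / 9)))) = 6025 / 1356663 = 0.00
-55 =-55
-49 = -49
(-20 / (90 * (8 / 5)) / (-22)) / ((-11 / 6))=-5 / 1452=-0.00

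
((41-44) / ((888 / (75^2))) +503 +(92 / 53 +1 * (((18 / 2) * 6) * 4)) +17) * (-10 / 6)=-56377375 / 47064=-1197.89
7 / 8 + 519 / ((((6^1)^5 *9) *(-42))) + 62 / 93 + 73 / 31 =118343413 / 30373056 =3.90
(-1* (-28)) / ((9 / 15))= 140 / 3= 46.67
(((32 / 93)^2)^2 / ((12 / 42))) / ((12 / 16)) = 14680064 / 224415603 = 0.07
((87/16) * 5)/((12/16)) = 145/4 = 36.25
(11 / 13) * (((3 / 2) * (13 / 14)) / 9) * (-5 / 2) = -55 / 168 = -0.33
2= 2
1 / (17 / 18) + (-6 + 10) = 86 / 17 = 5.06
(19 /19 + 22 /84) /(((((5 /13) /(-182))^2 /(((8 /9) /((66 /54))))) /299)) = 50691890704 /825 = 61444716.00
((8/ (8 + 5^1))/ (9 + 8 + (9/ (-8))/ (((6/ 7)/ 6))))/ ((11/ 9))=576/ 10439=0.06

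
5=5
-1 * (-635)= 635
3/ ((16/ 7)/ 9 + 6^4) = 189/ 81664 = 0.00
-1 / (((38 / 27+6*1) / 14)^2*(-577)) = 35721 / 5770000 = 0.01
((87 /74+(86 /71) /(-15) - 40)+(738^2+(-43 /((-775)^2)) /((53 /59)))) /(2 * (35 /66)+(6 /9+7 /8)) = 12023335729990845964 /57450800510625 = 209280.56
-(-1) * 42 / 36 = 7 / 6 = 1.17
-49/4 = -12.25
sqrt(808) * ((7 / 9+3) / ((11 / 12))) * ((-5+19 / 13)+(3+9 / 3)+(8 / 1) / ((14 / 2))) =89216 * sqrt(202) / 3003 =422.24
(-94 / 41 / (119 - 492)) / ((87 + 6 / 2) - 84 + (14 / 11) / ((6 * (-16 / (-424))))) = 6204 / 11729731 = 0.00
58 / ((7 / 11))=638 / 7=91.14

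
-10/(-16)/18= 5/144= 0.03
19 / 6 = 3.17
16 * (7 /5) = 112 /5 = 22.40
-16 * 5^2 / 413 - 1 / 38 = -15613 / 15694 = -0.99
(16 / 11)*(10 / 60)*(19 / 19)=8 / 33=0.24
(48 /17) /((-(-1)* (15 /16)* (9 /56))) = 14336 /765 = 18.74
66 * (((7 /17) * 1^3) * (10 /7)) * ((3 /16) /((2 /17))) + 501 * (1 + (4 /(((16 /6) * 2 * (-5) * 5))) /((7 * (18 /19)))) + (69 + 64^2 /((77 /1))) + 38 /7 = 2649693 /3850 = 688.23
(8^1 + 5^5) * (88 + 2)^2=25377300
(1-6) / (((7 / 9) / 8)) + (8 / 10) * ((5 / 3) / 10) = -5386 / 105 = -51.30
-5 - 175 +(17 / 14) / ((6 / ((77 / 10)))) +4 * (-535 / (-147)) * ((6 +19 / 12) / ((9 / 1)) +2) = -21759599 / 158760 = -137.06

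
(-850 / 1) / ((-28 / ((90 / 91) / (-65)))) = -3825 / 8281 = -0.46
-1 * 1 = -1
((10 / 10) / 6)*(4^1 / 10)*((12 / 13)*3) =12 / 65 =0.18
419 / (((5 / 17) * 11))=129.51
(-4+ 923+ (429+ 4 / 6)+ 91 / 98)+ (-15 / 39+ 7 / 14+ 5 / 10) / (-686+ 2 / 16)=449250265 / 332878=1349.59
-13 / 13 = -1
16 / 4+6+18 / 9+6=18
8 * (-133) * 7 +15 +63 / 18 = -14859 / 2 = -7429.50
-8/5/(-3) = 8/15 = 0.53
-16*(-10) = 160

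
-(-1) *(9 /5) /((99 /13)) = 13 /55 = 0.24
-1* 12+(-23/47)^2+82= 155159/2209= 70.24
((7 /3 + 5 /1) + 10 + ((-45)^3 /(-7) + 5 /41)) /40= 2805851 /8610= 325.88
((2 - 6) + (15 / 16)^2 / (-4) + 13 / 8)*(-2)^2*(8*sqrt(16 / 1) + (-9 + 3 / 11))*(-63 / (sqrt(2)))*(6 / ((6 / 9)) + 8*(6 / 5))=15567363*sqrt(2) / 110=200141.60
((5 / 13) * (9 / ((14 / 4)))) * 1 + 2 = 272 / 91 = 2.99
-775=-775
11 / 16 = 0.69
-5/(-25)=1/5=0.20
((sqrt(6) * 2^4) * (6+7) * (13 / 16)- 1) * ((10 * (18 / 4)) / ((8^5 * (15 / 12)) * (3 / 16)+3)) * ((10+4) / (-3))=70 / 2561- 910 * sqrt(6) / 197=-11.29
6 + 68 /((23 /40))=2858 /23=124.26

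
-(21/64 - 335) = 21419/64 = 334.67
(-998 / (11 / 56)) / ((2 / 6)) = -167664 / 11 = -15242.18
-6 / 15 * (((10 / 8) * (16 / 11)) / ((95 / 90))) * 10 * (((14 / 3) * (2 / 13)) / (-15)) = 0.33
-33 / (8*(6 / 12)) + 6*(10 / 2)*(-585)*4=-280833 / 4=-70208.25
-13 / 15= -0.87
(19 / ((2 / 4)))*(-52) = -1976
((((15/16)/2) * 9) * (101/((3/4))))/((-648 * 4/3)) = -505/768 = -0.66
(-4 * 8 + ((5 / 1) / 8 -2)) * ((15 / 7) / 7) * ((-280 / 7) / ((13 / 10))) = 200250 / 637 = 314.36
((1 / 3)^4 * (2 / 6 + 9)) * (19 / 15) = 0.15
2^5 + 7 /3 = 34.33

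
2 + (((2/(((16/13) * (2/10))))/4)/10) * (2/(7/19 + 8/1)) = 10423/5088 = 2.05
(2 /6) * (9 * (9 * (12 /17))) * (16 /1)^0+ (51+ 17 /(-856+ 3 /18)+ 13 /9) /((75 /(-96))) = -943662788 /19641375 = -48.04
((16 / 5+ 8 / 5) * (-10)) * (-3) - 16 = 128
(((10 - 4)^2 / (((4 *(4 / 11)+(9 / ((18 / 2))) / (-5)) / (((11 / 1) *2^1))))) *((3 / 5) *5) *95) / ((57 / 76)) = 5517600 / 23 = 239895.65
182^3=6028568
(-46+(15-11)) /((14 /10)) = -30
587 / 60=9.78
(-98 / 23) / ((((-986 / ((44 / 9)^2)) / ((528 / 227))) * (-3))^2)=-0.00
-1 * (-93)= 93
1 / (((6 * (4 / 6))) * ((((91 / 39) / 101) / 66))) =9999 / 14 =714.21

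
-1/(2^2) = -1/4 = -0.25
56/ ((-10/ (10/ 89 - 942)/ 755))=354424784/ 89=3982300.94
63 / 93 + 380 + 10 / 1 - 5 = 11956 / 31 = 385.68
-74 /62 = -37 /31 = -1.19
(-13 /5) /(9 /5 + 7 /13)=-169 /152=-1.11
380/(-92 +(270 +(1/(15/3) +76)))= 1.49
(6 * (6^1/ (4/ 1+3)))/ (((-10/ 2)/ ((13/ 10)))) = -1.34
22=22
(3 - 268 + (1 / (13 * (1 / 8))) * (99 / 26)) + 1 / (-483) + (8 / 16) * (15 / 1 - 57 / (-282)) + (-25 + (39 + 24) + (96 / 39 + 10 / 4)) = -3254803103 / 15345876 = -212.10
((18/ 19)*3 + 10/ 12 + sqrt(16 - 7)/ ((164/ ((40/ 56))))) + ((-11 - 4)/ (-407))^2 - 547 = -5889160224919/ 10839407964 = -543.31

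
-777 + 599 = -178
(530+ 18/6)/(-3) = -533/3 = -177.67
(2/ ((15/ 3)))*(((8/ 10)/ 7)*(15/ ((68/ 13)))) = 78/ 595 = 0.13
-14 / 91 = -2 / 13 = -0.15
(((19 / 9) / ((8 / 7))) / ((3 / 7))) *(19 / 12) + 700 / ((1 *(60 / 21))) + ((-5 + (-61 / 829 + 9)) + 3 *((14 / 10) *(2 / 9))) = 2757774089 / 10743840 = 256.68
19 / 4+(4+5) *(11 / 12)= 13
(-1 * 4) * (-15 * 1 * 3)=180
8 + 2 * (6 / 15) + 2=54 / 5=10.80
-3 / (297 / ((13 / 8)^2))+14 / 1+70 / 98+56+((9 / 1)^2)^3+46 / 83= 1956611368819 / 3681216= 531512.24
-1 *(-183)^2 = -33489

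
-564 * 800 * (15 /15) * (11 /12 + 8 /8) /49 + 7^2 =-862399 /49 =-17599.98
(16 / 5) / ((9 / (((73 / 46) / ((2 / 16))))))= 4672 / 1035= 4.51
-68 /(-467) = 68 /467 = 0.15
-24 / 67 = -0.36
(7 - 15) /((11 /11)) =-8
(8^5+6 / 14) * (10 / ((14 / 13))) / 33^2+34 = 16723909 / 53361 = 313.41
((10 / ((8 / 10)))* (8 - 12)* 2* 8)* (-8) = 6400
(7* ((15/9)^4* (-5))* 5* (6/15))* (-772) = 416975.31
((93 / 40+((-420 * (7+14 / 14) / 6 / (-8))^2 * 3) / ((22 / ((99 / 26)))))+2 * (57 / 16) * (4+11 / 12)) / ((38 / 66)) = 177200133 / 39520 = 4483.81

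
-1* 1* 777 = -777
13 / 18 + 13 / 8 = 169 / 72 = 2.35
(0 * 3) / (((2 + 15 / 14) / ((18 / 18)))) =0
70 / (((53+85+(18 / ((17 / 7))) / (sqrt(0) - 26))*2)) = 1547 / 6087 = 0.25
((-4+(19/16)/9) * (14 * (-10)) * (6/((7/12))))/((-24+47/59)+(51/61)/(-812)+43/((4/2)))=-3267.97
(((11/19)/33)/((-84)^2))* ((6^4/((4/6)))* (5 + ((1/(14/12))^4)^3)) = 0.02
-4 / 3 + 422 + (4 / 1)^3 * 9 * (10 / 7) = 26114 / 21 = 1243.52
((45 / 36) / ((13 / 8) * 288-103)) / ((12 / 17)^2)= 289 / 42048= 0.01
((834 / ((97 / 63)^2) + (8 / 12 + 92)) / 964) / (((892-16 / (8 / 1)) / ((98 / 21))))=0.00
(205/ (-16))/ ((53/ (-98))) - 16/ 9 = 83621/ 3816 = 21.91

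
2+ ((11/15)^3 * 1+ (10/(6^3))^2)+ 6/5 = 5243717/1458000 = 3.60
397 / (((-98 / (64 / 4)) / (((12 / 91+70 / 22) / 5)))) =-10534792 / 245245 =-42.96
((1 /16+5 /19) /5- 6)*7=-63147 /1520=-41.54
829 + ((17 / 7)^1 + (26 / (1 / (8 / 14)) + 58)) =6330 / 7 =904.29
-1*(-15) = 15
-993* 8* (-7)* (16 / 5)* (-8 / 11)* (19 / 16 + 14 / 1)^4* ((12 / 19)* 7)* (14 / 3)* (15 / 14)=-508969405798371 / 3344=-152203769676.55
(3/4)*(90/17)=135/34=3.97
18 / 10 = 9 / 5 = 1.80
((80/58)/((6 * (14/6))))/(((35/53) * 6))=106/4263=0.02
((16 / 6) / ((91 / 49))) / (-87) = -56 / 3393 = -0.02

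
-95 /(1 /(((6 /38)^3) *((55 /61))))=-7425 /22021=-0.34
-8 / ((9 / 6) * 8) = -2 / 3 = -0.67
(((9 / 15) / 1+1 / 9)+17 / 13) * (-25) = -5905 / 117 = -50.47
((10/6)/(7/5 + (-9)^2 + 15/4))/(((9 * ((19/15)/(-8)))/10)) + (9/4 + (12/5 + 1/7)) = 4.66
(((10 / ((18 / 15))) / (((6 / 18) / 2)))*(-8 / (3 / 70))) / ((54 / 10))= -140000 / 81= -1728.40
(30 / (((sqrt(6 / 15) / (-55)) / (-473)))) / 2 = 390225 * sqrt(10) / 2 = 616999.90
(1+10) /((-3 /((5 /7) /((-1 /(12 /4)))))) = 55 /7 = 7.86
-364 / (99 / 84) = -10192 / 33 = -308.85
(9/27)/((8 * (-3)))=-1/72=-0.01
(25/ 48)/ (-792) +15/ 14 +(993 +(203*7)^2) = 537608795153/ 266112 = 2020235.07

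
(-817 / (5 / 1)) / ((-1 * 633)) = 817 / 3165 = 0.26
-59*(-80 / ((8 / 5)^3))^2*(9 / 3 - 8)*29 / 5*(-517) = -345541796875 / 1024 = -337443161.01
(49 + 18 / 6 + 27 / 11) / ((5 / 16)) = 9584 / 55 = 174.25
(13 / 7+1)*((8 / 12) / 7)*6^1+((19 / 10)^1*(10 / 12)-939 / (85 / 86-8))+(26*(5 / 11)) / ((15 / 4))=60794603 / 433356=140.29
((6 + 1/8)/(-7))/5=-7/40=-0.18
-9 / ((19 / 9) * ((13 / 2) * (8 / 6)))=-0.49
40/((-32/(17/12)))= -85/48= -1.77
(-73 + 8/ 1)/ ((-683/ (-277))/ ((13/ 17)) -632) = 234065/ 2264221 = 0.10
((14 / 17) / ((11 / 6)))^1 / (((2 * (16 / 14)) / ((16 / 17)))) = 588 / 3179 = 0.18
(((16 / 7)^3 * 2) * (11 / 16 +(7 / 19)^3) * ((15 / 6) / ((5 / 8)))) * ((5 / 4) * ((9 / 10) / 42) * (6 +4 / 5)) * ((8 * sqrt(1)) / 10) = 4226853888 / 411711475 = 10.27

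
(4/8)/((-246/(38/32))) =-0.00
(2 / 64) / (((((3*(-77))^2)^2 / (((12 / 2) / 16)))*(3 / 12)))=1 / 60744454848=0.00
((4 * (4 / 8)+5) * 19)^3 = 2352637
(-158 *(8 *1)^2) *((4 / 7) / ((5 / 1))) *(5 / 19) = -40448 / 133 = -304.12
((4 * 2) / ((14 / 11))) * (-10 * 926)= -58205.71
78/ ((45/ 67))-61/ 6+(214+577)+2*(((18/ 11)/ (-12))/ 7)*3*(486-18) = 1945633/ 2310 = 842.27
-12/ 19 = -0.63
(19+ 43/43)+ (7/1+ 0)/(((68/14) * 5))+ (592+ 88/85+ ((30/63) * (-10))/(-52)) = 613.42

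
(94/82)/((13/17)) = 799/533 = 1.50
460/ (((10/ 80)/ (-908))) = -3341440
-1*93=-93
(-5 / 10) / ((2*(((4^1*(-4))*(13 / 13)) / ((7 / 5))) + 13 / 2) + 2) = 7 / 201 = 0.03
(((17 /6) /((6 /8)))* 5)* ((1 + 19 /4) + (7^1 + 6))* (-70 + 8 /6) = -218875 /9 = -24319.44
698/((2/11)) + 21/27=3839.78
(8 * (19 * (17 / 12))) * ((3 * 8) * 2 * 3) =31008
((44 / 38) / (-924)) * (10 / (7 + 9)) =-0.00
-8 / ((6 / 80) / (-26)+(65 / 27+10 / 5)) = -224640 / 123679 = -1.82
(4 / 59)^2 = 16 / 3481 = 0.00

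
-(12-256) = 244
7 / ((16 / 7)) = 49 / 16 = 3.06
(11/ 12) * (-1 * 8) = -22/ 3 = -7.33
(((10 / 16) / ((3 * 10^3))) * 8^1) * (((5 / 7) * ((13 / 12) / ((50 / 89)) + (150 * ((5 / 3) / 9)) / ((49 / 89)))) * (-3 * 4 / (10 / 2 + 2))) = -4620079 / 43218000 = -0.11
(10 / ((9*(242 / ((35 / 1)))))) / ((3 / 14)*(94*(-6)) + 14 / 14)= -1225 / 913671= -0.00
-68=-68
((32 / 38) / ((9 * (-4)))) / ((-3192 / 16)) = 8 / 68229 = 0.00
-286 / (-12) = 143 / 6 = 23.83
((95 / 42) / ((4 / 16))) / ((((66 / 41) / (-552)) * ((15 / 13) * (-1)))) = 1863368 / 693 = 2688.84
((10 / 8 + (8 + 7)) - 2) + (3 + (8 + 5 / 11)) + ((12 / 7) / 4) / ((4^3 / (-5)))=126507 / 4928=25.67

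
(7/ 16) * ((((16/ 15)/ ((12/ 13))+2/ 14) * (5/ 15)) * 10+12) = 1543/ 216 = 7.14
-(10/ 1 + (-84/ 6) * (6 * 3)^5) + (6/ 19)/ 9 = 1507874696/ 57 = 26453942.04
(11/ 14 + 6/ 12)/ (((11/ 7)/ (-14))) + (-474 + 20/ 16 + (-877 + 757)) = -26585/ 44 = -604.20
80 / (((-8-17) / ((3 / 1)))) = -48 / 5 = -9.60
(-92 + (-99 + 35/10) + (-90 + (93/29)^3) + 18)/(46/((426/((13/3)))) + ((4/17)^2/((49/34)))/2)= -5881333277799/12647696398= -465.01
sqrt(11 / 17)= sqrt(187) / 17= 0.80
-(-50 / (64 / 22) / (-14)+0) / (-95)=55 / 4256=0.01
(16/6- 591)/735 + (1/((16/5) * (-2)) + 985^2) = 13691801699/14112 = 970224.04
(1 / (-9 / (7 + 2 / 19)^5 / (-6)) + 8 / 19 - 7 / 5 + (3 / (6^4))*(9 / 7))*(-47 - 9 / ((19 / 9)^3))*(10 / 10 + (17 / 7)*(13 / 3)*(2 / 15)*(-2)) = 4699404109281698295301 / 4493850780648600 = 1045741.02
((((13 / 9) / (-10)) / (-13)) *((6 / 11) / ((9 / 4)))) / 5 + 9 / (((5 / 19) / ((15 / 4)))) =3809041 / 29700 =128.25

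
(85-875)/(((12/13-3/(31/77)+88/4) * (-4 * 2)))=31837/4988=6.38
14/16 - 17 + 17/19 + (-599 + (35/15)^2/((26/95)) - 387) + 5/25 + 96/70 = -121969069/124488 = -979.77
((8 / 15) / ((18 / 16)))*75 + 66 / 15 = 1798 / 45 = 39.96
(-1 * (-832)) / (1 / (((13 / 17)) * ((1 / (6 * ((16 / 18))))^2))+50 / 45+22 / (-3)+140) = 8112 / 1667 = 4.87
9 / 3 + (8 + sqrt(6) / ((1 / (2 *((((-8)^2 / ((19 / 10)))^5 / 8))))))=11 + 26843545600000 *sqrt(6) / 2476099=26555083.96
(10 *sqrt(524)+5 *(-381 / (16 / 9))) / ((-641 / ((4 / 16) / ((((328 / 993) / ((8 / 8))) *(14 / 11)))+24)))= 32.33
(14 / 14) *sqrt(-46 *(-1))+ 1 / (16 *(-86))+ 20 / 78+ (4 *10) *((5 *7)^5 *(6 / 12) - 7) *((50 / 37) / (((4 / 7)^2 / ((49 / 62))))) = sqrt(46)+ 211478065329434987 / 61552608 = 3435728763.06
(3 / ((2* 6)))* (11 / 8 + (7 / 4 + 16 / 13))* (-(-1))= 453 / 416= 1.09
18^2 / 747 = 36 / 83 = 0.43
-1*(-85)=85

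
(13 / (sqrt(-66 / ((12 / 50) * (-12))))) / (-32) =-13 * sqrt(33) / 880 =-0.08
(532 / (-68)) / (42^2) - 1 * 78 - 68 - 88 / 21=-643435 / 4284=-150.19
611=611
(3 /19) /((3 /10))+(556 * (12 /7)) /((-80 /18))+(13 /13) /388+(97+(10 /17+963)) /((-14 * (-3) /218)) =23208255361 /4386340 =5291.03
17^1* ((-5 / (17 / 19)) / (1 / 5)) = -475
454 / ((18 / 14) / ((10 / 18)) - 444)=-15890 / 15459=-1.03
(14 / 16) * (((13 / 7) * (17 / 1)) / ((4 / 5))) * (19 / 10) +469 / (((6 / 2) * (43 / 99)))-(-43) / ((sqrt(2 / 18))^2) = 2236109 / 2752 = 812.54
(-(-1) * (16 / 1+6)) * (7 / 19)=154 / 19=8.11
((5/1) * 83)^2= 172225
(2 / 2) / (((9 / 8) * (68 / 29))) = 58 / 153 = 0.38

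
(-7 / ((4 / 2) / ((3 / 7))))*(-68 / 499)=102 / 499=0.20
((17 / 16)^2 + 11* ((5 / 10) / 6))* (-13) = -20423 / 768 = -26.59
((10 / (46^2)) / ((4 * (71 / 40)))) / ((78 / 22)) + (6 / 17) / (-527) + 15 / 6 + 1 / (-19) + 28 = 15183246694885 / 498679782042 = 30.45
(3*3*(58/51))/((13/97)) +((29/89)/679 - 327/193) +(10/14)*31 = 249559891629/2577563443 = 96.82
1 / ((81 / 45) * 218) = 5 / 1962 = 0.00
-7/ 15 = -0.47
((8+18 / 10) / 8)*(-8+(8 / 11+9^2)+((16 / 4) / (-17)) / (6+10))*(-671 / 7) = -23543499 / 2720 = -8655.70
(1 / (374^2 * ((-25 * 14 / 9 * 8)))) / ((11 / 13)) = -117 / 4308180800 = -0.00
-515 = -515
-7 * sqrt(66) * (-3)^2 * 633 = -39879 * sqrt(66) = -323978.53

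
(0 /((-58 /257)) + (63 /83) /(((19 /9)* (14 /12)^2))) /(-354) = -486 /651301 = -0.00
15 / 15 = 1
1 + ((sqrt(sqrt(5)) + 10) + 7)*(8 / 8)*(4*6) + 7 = 24*5^(1 / 4) + 416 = 451.89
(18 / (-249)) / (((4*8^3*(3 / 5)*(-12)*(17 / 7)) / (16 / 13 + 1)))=1015 / 225398784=0.00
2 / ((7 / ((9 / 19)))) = 18 / 133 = 0.14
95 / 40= 19 / 8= 2.38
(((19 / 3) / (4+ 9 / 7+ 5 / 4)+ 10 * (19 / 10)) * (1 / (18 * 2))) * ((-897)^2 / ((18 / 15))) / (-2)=-4900515815 / 26352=-185963.71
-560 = -560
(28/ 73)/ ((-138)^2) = 7/ 347553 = 0.00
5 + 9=14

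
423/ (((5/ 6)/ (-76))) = -192888/ 5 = -38577.60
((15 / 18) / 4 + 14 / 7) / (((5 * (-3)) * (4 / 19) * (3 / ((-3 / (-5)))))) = -1007 / 7200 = -0.14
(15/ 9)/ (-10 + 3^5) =5/ 699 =0.01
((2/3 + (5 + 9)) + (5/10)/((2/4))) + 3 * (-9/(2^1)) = 13/6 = 2.17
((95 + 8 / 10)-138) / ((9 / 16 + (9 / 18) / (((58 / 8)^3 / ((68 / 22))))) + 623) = -905709904 / 13383184955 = -0.07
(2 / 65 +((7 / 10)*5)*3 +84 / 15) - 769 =-752.87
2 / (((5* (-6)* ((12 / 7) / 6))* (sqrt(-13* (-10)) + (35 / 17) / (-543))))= -198826509* sqrt(130) / 110774757050 - 150773 / 22154951410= -0.02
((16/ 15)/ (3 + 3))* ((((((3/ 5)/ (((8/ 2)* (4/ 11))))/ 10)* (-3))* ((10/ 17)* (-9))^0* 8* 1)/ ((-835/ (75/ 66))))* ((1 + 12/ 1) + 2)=0.00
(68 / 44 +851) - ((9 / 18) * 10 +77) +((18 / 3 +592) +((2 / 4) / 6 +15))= 182639 / 132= 1383.63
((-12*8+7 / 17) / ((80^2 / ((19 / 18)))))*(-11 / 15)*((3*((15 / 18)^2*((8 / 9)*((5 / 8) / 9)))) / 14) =339625 / 3197988864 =0.00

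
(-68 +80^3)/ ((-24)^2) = 42661/ 48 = 888.77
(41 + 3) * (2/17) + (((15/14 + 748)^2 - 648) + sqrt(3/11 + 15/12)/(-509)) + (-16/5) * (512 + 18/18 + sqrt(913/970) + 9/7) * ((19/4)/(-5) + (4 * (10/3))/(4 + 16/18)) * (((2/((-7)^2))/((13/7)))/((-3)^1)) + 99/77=560487.93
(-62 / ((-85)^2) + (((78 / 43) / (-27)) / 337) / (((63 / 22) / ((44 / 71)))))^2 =1321352917418853539236 / 17764591734100895938655625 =0.00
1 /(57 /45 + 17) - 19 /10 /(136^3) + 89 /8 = 38527350357 /3446174720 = 11.18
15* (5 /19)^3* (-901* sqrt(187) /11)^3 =-23314417344375* sqrt(187) /829939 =-384148548.43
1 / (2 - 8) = -1 / 6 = -0.17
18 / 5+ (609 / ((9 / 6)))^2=824198 / 5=164839.60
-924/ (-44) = 21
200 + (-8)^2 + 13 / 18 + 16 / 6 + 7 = 274.39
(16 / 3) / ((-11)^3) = -16 / 3993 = -0.00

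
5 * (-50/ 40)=-25/ 4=-6.25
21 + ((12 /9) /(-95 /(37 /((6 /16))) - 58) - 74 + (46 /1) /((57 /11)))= -43916791 /994821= -44.15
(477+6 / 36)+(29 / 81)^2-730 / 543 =1130421383 / 2375082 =475.95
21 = 21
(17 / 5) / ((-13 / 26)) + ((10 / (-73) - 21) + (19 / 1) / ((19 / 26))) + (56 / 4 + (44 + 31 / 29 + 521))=578.13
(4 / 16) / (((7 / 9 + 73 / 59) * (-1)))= -531 / 4280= -0.12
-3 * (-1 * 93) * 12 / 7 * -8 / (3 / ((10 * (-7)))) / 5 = 17856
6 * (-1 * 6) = -36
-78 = -78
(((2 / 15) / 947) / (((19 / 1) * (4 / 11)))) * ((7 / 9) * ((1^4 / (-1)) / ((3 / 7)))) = -539 / 14574330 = -0.00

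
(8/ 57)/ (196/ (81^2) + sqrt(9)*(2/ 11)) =96228/ 394459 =0.24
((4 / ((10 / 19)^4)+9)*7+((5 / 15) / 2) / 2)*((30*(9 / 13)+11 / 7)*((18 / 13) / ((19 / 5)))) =515183493 / 147875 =3483.91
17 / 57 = 0.30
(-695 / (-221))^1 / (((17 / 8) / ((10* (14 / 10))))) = 77840 / 3757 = 20.72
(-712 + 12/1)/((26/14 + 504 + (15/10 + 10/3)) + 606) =-29400/46901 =-0.63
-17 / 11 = -1.55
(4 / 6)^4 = 16 / 81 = 0.20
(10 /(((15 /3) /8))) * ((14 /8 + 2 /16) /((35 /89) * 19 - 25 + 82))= 1335 /2869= 0.47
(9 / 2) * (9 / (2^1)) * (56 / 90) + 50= 313 / 5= 62.60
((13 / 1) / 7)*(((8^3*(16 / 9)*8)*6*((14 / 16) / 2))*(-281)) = -29925376 / 3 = -9975125.33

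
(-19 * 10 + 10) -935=-1115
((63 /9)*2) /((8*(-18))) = -7 /72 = -0.10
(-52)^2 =2704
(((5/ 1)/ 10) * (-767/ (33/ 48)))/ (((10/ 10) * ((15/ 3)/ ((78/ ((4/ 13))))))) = -1555476/ 55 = -28281.38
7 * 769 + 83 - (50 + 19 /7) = 37893 /7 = 5413.29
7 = 7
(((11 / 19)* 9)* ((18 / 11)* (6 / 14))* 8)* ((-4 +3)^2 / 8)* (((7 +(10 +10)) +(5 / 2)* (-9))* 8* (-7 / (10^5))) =-2187 / 237500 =-0.01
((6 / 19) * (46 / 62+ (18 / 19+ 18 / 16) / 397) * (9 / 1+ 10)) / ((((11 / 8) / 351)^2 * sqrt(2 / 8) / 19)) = 16530739591392 / 1489147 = 11100811.13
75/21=25/7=3.57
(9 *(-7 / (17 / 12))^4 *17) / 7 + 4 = 64031684 / 4913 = 13033.11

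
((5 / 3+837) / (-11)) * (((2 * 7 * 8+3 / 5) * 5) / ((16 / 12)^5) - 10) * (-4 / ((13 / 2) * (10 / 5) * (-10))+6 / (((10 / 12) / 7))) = -11862173249 / 24960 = -475247.33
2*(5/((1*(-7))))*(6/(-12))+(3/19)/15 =482/665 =0.72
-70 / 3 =-23.33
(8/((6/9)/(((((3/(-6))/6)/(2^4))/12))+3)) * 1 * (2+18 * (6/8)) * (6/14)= -124/3577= -0.03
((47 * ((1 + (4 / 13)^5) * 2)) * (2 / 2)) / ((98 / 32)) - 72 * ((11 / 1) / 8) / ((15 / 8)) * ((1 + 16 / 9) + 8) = -538.29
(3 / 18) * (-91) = -91 / 6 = -15.17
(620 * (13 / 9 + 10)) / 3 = 63860 / 27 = 2365.19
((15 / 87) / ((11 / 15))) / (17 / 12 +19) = 0.01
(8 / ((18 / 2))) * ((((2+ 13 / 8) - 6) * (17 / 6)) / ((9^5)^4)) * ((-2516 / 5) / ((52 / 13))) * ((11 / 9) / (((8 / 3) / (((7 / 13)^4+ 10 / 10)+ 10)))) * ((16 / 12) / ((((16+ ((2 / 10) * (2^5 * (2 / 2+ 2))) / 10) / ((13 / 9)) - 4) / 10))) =1473930872425 / 2955397924085040038221634862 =0.00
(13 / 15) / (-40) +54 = 32387 / 600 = 53.98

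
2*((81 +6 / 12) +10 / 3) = 509 / 3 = 169.67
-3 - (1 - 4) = 0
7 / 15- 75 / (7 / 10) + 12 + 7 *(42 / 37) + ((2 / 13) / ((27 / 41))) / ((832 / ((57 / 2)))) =-10932247451 / 126060480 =-86.72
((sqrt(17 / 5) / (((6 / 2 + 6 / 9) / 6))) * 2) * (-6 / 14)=-108 * sqrt(85) / 385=-2.59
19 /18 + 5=109 /18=6.06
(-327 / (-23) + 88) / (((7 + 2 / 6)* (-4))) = -7053 / 2024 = -3.48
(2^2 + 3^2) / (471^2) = 13 / 221841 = 0.00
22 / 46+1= 34 / 23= 1.48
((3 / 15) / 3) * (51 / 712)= 17 / 3560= 0.00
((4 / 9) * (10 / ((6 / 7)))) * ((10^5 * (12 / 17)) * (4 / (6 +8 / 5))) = 560000000 / 2907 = 192638.46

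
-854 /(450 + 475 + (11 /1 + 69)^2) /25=-854 /183125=-0.00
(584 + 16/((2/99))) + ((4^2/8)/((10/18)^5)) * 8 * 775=29460304/125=235682.43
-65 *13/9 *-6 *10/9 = 16900/27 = 625.93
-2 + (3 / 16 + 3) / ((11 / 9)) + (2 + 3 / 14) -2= 0.82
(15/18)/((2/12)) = 5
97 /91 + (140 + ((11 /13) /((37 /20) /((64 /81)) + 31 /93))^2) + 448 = 73527176285665 /124798740703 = 589.17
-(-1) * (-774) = -774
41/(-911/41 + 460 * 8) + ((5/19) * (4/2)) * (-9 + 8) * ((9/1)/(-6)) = 2281474/2849411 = 0.80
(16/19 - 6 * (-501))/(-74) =-28565/703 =-40.63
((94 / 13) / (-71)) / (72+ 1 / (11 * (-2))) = -2068 / 1461109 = -0.00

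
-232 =-232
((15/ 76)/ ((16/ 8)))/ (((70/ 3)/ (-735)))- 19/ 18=-11393/ 2736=-4.16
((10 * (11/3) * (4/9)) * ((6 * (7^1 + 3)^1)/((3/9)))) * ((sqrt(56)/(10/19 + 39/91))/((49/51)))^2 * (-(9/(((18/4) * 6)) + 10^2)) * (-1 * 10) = 3158247488000/16129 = 195811735.88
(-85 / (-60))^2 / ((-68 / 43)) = -731 / 576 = -1.27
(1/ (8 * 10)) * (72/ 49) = 9/ 490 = 0.02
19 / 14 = 1.36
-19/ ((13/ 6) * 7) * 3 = -342/ 91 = -3.76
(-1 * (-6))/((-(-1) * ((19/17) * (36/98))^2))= 693889/19494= 35.60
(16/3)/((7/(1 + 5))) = 32/7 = 4.57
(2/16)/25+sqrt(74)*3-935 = -186999/200+3*sqrt(74) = -909.19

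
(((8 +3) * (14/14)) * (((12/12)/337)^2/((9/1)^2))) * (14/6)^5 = 184877/2235378627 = 0.00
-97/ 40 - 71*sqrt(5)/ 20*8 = -142*sqrt(5)/ 5 - 97/ 40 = -65.93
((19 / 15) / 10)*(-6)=-19 / 25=-0.76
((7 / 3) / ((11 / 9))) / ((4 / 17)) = 357 / 44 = 8.11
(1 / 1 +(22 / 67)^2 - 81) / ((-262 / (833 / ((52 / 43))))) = 3211495721 / 15289534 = 210.05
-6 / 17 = -0.35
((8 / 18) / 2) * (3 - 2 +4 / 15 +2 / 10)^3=0.70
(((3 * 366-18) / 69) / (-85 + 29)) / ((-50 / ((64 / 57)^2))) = 2048 / 290605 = 0.01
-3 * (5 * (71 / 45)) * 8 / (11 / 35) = -19880 / 33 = -602.42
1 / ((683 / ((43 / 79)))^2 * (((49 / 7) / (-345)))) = -637905 / 20379504943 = -0.00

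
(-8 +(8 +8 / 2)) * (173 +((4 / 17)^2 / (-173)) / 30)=518968828 / 749955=692.00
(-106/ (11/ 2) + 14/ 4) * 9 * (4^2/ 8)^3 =-12492/ 11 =-1135.64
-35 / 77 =-5 / 11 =-0.45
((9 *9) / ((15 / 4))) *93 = 10044 / 5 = 2008.80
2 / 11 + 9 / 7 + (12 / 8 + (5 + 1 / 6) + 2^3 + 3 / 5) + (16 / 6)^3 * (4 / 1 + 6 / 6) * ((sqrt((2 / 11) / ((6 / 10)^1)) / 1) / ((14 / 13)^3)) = 19328 / 1155 + 703040 * sqrt(330) / 305613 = 58.52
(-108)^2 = 11664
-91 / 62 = -1.47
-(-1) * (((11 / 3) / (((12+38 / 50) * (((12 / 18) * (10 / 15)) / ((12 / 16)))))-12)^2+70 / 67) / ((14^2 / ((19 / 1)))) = 36627500857 / 2827267072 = 12.96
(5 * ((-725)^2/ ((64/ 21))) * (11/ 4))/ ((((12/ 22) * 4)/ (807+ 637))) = 803593896875/ 512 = 1569519329.83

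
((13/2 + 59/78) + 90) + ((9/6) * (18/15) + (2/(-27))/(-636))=55282457/558090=99.06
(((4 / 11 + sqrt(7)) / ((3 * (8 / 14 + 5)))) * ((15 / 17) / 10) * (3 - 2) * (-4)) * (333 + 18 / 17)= -26502 * sqrt(7) / 3757 - 106008 / 41327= -21.23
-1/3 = -0.33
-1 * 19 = -19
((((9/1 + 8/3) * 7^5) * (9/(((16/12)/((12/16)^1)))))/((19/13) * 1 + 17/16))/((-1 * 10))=-1966419/50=-39328.38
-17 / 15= -1.13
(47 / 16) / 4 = 47 / 64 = 0.73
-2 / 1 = -2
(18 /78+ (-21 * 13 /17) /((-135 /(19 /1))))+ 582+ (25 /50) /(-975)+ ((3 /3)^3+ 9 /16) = 466263677 /795600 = 586.05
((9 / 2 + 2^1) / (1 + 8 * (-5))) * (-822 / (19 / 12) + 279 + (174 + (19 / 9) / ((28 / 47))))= 10.44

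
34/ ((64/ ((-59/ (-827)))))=1003/ 26464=0.04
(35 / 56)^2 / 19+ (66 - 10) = 68121 / 1216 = 56.02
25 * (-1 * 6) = -150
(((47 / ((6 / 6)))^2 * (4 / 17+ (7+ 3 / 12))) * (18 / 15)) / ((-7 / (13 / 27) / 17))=-14616953 / 630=-23201.51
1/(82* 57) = 1/4674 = 0.00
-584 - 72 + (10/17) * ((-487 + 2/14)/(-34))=-1310048/2023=-647.58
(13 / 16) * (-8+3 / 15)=-507 / 80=-6.34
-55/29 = -1.90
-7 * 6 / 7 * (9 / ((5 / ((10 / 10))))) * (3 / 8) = -81 / 20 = -4.05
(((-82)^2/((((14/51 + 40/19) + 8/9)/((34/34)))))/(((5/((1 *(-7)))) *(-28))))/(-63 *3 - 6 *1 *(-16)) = -1628889/1472810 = -1.11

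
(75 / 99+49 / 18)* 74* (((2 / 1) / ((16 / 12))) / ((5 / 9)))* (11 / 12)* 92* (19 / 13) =856957 / 10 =85695.70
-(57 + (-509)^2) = -259138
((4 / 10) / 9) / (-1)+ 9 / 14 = 0.60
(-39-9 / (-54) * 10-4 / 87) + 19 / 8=-8121 / 232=-35.00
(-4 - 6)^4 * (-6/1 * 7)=-420000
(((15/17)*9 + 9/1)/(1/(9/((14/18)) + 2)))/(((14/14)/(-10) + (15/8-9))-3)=-1094400/48671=-22.49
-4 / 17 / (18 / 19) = -0.25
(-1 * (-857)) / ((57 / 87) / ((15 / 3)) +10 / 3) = 372795 / 1507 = 247.38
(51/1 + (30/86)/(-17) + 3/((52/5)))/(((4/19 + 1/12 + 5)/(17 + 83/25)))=56429365932/286753025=196.79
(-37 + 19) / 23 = -18 / 23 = -0.78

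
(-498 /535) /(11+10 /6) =-747 /10165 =-0.07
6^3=216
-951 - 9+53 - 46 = -953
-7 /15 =-0.47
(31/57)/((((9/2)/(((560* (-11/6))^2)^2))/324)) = 22317962670080000/513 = 43504800526471.73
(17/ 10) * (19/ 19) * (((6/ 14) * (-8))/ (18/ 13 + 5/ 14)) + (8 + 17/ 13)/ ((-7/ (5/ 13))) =-7233557/ 1875055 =-3.86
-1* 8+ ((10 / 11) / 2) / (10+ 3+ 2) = -263 / 33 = -7.97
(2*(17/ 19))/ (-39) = -34/ 741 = -0.05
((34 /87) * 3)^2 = 1156 /841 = 1.37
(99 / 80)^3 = 970299 / 512000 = 1.90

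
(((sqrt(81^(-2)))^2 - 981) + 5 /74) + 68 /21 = -3322789501 /3398598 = -977.69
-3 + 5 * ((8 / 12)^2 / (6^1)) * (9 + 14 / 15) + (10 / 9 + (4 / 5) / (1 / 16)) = 5909 / 405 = 14.59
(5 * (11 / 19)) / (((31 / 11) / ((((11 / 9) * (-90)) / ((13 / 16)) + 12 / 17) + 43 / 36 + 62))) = -344081045 / 4686084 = -73.43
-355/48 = -7.40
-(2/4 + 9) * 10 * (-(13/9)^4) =2713295/6561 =413.55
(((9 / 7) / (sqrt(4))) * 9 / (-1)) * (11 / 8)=-891 / 112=-7.96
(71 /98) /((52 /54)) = 1917 /2548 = 0.75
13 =13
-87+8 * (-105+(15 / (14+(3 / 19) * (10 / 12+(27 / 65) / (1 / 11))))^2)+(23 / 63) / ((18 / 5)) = -22258161551489 / 24226847442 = -918.74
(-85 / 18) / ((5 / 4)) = -34 / 9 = -3.78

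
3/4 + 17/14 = 55/28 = 1.96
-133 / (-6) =133 / 6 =22.17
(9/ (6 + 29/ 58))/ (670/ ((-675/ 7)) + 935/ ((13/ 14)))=1215/ 877478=0.00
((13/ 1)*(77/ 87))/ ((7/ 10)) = 1430/ 87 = 16.44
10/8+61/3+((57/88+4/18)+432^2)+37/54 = 443473601/2376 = 186647.14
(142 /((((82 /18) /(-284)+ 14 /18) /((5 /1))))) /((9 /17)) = 3427880 /1947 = 1760.60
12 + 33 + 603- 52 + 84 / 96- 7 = 4719 / 8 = 589.88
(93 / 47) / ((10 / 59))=5487 / 470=11.67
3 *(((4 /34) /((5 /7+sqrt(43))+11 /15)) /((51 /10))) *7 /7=-319200 /130330619+220500 *sqrt(43) /130330619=0.01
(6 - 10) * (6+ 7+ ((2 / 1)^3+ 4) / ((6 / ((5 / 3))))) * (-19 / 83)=3724 / 249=14.96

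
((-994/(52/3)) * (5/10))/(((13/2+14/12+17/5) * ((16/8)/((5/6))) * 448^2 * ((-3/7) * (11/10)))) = 8875/777846784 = 0.00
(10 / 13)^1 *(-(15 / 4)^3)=-40.56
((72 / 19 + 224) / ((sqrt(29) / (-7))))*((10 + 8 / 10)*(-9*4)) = 58895424*sqrt(29) / 2755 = 115122.17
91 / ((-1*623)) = -13 / 89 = -0.15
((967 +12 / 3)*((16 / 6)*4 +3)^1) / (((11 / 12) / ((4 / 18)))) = 318488 / 99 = 3217.05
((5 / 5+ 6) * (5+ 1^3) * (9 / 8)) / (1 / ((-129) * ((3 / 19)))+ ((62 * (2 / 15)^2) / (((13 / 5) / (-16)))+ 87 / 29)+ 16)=4754295 / 1224344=3.88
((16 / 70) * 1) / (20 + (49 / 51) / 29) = 11832 / 1037015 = 0.01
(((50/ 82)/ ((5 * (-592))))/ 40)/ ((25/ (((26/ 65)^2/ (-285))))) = 1/ 8646900000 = 0.00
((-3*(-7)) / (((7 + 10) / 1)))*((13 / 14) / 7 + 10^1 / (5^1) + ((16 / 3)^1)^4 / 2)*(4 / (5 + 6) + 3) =119443141 / 70686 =1689.77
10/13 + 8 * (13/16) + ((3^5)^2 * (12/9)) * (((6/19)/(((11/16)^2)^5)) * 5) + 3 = 67522196173441825833/12813087752894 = 5269783.32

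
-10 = -10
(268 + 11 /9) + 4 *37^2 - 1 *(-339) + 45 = 55163 /9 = 6129.22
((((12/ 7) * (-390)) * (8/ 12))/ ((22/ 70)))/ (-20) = 780/ 11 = 70.91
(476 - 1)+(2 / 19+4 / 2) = 9065 / 19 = 477.11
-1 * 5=-5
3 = 3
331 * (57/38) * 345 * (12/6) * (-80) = -27406800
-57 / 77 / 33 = -19 / 847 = -0.02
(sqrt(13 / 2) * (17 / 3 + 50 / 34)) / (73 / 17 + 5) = 91 * sqrt(26) / 237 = 1.96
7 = 7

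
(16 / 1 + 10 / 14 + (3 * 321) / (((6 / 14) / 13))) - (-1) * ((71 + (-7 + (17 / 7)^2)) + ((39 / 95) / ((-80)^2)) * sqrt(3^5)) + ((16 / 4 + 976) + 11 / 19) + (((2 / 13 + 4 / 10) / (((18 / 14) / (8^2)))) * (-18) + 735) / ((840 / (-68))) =351 * sqrt(3) / 608000 + 18311151247 / 605150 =30258.86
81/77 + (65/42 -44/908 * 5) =247217/104874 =2.36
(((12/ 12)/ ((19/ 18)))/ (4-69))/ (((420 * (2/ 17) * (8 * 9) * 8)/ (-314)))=2669/ 16598400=0.00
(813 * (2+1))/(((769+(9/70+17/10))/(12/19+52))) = 28455000/170867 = 166.53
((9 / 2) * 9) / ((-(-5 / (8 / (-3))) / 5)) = -108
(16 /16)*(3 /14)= 0.21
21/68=0.31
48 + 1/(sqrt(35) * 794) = sqrt(35)/27790 + 48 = 48.00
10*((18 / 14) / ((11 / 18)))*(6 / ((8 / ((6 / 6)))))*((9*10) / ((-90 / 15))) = -18225 / 77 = -236.69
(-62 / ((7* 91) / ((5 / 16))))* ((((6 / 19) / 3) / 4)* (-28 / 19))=155 / 131404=0.00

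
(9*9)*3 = 243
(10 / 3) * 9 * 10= 300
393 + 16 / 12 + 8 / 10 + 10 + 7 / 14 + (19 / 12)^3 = 409.60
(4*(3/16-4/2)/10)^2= 841/1600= 0.53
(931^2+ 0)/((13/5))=333369.62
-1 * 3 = -3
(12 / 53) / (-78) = -2 / 689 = -0.00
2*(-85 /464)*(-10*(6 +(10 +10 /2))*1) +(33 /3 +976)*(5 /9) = 217595 /348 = 625.27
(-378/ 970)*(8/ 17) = -1512/ 8245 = -0.18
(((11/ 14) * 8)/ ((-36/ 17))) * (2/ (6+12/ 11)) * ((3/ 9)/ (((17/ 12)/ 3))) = -484/ 819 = -0.59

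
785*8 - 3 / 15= 31399 / 5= 6279.80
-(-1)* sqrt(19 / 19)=1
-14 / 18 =-7 / 9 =-0.78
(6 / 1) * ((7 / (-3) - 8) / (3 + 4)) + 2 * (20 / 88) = -647 / 77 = -8.40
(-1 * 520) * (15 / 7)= -7800 / 7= -1114.29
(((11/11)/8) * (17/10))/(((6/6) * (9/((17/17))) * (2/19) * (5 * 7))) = 323/50400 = 0.01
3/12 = 1/4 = 0.25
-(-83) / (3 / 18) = 498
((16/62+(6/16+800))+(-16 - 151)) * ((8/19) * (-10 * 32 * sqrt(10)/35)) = -7713.58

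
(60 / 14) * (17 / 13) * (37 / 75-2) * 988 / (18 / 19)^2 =-9295.34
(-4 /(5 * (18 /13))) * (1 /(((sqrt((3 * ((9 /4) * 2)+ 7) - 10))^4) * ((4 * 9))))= -26 /178605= -0.00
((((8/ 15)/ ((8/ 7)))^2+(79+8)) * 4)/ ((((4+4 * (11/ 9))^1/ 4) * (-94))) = -9812/ 5875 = -1.67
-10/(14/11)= -55/7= -7.86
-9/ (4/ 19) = -171/ 4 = -42.75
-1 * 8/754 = -4/377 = -0.01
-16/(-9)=16/9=1.78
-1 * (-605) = 605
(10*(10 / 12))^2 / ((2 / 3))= 104.17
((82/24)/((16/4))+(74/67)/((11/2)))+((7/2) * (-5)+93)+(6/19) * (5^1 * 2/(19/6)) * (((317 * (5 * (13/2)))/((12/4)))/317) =1115629849/12770736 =87.36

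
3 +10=13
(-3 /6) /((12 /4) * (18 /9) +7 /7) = -1 /14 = -0.07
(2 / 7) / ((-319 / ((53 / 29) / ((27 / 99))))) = -106 / 17661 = -0.01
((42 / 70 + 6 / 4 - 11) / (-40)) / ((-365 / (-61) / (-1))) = -5429 / 146000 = -0.04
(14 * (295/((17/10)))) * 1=41300/17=2429.41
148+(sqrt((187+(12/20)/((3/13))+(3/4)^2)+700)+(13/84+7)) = sqrt(356065)/20+13033/84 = 184.99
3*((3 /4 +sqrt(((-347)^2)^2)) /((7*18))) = 481639 /168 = 2866.90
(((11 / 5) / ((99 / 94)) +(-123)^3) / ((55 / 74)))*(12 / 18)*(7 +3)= -24786720616 / 1485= -16691394.35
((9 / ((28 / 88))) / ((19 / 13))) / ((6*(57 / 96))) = 13728 / 2527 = 5.43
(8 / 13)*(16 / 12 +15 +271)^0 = 8 / 13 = 0.62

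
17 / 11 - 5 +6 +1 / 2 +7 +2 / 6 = 685 / 66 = 10.38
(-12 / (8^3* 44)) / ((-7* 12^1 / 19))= 19 / 157696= 0.00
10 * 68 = 680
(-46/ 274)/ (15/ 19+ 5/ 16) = -6992/ 45895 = -0.15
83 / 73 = 1.14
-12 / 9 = -4 / 3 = -1.33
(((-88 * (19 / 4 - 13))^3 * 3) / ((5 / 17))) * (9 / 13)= 175639643784 / 65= 2702148365.91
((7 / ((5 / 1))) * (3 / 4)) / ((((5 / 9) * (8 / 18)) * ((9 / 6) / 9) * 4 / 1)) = 5103 / 800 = 6.38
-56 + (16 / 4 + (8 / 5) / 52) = -3378 / 65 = -51.97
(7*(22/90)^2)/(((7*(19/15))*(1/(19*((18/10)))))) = 121/75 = 1.61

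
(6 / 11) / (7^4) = 6 / 26411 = 0.00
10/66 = 5/33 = 0.15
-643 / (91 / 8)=-5144 / 91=-56.53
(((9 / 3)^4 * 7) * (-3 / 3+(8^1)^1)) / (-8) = -3969 / 8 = -496.12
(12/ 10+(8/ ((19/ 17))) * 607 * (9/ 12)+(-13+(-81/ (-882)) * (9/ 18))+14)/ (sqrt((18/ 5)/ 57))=12975.40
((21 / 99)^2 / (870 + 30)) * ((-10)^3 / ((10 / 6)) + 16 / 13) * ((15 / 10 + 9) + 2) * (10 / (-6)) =238385 / 382239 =0.62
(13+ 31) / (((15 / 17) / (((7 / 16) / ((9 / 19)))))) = 24871 / 540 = 46.06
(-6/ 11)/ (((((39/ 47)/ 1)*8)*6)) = -47/ 3432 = -0.01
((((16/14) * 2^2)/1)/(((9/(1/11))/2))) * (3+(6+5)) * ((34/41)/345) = 4352/1400355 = 0.00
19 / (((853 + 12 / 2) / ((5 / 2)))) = 95 / 1718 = 0.06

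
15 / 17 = 0.88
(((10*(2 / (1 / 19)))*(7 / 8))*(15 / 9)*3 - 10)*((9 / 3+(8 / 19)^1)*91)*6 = 58647225 / 19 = 3086696.05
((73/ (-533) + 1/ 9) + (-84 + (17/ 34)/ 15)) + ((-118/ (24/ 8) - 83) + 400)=9290549/ 47970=193.67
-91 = -91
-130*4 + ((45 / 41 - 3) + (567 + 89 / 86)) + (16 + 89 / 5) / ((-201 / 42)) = 46149589 / 1181210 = 39.07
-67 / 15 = -4.47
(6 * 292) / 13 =1752 / 13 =134.77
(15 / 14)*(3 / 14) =45 / 196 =0.23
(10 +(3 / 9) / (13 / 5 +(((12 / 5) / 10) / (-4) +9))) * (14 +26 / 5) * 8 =888832 / 577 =1540.44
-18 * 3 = -54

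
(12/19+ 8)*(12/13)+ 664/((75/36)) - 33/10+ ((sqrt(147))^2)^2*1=270864987/12350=21932.39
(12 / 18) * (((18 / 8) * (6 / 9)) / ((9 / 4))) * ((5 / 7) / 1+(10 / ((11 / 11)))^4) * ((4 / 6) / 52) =3590 / 63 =56.98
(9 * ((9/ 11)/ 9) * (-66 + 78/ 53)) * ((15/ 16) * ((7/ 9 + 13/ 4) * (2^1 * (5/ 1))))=-9298125/ 4664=-1993.59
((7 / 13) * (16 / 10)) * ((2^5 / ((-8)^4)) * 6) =21 / 520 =0.04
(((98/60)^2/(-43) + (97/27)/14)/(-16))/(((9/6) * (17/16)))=-158129/20723850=-0.01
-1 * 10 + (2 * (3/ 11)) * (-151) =-1016/ 11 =-92.36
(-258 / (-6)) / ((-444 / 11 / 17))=-8041 / 444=-18.11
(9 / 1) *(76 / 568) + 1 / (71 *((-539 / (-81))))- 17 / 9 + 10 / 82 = -15832637 / 28242522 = -0.56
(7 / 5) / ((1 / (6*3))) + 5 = 151 / 5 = 30.20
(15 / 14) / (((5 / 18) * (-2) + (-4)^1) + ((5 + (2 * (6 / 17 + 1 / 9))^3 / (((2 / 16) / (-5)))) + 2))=-53723655 / 1480871756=-0.04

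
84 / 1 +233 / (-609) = 50923 / 609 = 83.62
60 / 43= 1.40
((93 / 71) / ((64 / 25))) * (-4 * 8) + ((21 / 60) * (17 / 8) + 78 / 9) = -237293 / 34080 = -6.96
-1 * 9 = -9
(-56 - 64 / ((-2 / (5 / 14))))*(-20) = 6240 / 7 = 891.43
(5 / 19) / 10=1 / 38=0.03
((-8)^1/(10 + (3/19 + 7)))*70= -5320/163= -32.64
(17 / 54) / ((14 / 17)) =289 / 756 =0.38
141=141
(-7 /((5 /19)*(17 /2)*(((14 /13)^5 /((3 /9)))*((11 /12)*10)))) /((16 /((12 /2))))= -21163701 /718379200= -0.03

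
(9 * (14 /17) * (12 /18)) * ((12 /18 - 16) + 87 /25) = -24892 /425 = -58.57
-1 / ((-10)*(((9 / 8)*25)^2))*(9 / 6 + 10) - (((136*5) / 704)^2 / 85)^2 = 20239961123 / 15179788800000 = 0.00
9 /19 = 0.47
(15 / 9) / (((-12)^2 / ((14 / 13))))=35 / 2808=0.01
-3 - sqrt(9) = -6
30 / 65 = 6 / 13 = 0.46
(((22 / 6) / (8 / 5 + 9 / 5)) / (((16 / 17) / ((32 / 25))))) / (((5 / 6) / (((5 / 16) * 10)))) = 11 / 2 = 5.50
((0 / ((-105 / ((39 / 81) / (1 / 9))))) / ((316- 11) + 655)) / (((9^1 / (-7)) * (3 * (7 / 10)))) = 0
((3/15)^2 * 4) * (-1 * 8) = -32/25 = -1.28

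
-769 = -769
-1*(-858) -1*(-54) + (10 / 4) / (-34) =62011 / 68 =911.93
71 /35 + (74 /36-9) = -3097 /630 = -4.92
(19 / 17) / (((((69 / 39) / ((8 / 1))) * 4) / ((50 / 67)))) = 24700 / 26197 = 0.94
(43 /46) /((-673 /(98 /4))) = -2107 /61916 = -0.03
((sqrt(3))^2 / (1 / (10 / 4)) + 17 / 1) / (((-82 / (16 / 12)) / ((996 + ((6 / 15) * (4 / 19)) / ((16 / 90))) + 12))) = -312963 / 779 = -401.75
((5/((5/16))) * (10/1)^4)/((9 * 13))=160000/117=1367.52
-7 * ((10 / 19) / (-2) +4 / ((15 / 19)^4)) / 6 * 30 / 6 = -67558897 / 1154250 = -58.53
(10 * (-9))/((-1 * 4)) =45/2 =22.50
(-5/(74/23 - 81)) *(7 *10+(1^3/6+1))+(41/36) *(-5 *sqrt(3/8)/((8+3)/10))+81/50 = 831176/134175 - 1025 *sqrt(6)/792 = 3.02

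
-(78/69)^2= -1.28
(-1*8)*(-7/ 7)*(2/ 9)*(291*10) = 15520/ 3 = 5173.33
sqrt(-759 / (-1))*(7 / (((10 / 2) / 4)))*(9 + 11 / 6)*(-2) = -364*sqrt(759) / 3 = -3342.73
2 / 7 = 0.29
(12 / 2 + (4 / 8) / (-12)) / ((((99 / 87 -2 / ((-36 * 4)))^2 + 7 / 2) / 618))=762.89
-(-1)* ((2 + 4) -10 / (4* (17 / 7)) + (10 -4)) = 373 / 34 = 10.97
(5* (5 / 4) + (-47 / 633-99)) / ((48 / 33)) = -2585341 / 40512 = -63.82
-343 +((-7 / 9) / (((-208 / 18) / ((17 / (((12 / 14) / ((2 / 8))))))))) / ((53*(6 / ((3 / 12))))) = -1088993983 / 3174912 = -343.00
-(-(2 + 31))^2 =-1089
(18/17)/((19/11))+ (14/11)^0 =521/323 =1.61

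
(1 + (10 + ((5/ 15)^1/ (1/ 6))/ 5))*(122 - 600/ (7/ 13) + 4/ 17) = -6729078/ 595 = -11309.37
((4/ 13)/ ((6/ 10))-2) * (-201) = 3886/ 13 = 298.92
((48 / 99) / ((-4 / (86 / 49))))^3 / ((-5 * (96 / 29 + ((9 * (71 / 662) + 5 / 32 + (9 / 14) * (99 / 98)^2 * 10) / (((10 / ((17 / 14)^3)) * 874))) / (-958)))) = 8208131435402479271936 / 14110488790637857989059403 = 0.00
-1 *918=-918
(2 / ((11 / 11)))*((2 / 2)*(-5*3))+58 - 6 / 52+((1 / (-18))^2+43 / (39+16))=6641581 / 231660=28.67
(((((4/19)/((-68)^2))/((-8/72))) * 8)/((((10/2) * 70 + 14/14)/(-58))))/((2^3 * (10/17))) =29/251940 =0.00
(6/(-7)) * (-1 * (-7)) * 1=-6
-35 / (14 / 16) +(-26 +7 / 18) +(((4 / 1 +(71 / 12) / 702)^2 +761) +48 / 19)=962671262275 / 1348311744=713.98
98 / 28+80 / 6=101 / 6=16.83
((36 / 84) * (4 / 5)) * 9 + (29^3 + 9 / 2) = 1707761 / 70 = 24396.59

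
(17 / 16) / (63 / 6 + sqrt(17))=357 / 2984-17 * sqrt(17) / 1492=0.07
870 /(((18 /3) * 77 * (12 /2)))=145 /462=0.31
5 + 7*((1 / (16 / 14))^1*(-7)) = -303 / 8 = -37.88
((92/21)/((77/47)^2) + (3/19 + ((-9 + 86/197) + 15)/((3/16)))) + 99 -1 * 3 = 132.12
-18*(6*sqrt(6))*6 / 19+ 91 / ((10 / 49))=4459 / 10 - 648*sqrt(6) / 19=362.36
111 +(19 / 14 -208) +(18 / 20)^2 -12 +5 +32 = -48883 / 700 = -69.83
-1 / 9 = -0.11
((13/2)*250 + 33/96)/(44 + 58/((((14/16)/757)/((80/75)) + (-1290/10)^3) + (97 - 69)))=1202048551928629/32540872542848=36.94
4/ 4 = 1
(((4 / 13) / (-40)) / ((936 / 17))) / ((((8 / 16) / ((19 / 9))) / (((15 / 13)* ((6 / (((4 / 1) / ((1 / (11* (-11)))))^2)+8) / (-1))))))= 23281517 / 4275640512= 0.01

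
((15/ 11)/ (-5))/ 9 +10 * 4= 1319/ 33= 39.97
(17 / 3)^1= 5.67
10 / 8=5 / 4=1.25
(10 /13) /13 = 10 /169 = 0.06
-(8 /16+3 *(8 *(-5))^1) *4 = 478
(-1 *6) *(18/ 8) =-13.50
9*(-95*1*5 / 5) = -855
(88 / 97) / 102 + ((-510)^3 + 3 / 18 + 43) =-437482855607 / 3298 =-132650956.82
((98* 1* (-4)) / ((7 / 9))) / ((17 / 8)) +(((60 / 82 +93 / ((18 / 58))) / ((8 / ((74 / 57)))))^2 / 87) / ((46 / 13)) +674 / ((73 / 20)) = -174984788782345195 / 3905968914757152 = -44.80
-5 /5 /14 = -1 /14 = -0.07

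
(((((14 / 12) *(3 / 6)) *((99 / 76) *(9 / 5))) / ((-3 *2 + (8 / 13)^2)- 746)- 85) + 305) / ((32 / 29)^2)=35722714843409 / 197710315520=180.68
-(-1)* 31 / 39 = 31 / 39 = 0.79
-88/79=-1.11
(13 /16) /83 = 0.01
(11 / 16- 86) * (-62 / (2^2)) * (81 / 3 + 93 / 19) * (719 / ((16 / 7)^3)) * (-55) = -173909246586075 / 1245184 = -139665500.51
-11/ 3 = -3.67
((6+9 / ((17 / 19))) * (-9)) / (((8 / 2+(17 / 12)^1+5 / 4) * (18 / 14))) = -5733 / 340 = -16.86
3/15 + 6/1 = 31/5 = 6.20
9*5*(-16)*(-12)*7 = 60480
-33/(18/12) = -22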